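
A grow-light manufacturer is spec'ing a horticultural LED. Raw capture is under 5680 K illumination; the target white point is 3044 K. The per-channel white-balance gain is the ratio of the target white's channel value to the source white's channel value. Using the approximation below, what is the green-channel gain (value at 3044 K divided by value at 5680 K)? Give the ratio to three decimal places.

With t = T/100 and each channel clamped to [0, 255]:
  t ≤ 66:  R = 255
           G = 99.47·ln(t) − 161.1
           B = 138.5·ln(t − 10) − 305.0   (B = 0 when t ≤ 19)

0.742

At 5680 K (t = 56.8):
  G = 99.47·ln 56.8 − 161.1 = 99.47·4.0395 − 161.1 = 240.713.
At 3044 K (t = 30.44):
  G = 99.47·ln 30.44 − 161.1 = 99.47·3.4158 − 161.1 = 178.665.
Gain = 178.665 / 240.713 = 0.7422 → 0.742.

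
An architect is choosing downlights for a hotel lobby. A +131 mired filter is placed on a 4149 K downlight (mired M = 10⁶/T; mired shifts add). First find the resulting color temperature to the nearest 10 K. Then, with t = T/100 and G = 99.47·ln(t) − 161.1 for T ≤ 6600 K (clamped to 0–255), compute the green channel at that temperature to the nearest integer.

166

M_in = 10⁶/4149 = 241.02; M_out = 241.02 + (+131) = 372.02.
T_out = 10⁶/372.02 = 2688.0 K → 2690 K; t = 26.9.
G = 99.47·ln 26.9 − 161.1 = 99.47·3.2921 − 161.1 = 166.368.
Rounded: 166.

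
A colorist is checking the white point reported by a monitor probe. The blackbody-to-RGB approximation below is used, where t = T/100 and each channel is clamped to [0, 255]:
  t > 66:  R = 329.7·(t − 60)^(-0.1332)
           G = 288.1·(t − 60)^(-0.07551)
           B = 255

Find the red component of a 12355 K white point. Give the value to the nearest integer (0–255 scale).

t = 12355/100 = 123.55; the t > 66 branch applies.
R = 329.7·(123.55 − 60)^(-0.1332) = 329.7·63.55^(-0.1332) = 329.7·0.57521 = 189.646.
Rounded: 190.

190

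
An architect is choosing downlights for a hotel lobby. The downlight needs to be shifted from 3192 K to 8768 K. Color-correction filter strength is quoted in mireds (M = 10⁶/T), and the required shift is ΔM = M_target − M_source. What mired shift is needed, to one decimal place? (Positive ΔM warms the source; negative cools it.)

M_source = 10⁶/3192 = 313.283; M_target = 10⁶/8768 = 114.051.
ΔM = 114.051 − 313.283 = -199.232 → -199.2 mireds, a cooling shift.

-199.2 mireds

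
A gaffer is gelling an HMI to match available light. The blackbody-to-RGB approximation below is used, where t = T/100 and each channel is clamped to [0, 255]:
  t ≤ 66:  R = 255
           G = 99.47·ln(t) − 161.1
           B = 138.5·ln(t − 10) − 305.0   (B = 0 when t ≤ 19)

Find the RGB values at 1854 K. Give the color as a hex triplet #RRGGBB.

#FF8100

t = 1854/100 = 18.54; the t ≤ 66 branch applies.
R = 255 by definition for t ≤ 66.
G = 99.47·ln 18.54 − 161.1 = 99.47·2.9199 − 161.1 = 129.345.
t = 18.54 ≤ 19, so B = 0.
Rounded: (255, 129, 0).
In hex: #FF8100.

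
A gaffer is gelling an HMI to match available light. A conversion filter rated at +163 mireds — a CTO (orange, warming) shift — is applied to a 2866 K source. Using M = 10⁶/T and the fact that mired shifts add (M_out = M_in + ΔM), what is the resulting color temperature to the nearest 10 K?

1950 K

M_in = 10⁶/2866 = 348.92 mireds.
M_out = 348.92 + (+163) = 511.92 mireds.
T_out = 10⁶/511.92 = 1953.4 K → 1950 K.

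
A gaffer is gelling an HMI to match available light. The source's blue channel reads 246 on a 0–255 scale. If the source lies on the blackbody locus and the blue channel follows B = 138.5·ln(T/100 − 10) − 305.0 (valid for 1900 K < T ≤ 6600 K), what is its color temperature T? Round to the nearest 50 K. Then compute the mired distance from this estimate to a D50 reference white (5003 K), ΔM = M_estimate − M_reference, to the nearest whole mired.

ln(t − 10) = (246 + 305.0) / 138.5 = 3.9783.
t − 10 = e^3.9783 = 53.428, so t = 63.428.
T = 100·t = 6343 K → 6350 K to the nearest 50 K.
M_estimate = 10⁶/6350 = 157.48; M_reference = 10⁶/5003 = 199.88.
ΔM = 157.48 − 199.88 = -42.40 → -42 mireds.

-42 mireds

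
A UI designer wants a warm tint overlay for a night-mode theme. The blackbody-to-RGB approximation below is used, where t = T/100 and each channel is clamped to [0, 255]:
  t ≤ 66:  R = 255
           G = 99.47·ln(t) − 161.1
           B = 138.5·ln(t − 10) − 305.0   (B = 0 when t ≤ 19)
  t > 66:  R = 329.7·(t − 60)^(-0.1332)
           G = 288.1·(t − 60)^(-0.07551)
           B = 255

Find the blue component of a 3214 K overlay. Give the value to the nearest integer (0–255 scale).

124

t = 3214/100 = 32.14; the t ≤ 66 branch applies.
B = 138.5·ln(32.14 − 10) − 305.0 = 138.5·ln 22.14 − 305.0 = 138.5·3.0974 − 305.0 = 123.988.
Rounded: 124.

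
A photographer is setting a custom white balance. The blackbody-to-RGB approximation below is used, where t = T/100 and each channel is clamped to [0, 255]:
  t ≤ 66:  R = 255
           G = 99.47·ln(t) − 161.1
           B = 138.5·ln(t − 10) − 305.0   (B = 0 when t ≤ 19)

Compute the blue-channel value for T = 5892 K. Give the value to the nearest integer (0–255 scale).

t = 5892/100 = 58.92; the t ≤ 66 branch applies.
B = 138.5·ln(58.92 − 10) − 305.0 = 138.5·ln 48.92 − 305.0 = 138.5·3.8902 − 305.0 = 233.791.
Rounded: 234.

234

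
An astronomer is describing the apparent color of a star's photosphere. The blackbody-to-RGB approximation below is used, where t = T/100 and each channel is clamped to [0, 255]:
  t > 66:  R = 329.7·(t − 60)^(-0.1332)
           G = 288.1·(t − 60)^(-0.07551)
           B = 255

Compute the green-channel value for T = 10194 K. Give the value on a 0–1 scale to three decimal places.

0.852

t = 10194/100 = 101.94; the t > 66 branch applies.
G = 288.1·(101.94 − 60)^(-0.07551) = 288.1·41.94^(-0.07551) = 288.1·0.75418 = 217.279.
On a 0–1 scale: 217.279/255 = 0.8521 → 0.852.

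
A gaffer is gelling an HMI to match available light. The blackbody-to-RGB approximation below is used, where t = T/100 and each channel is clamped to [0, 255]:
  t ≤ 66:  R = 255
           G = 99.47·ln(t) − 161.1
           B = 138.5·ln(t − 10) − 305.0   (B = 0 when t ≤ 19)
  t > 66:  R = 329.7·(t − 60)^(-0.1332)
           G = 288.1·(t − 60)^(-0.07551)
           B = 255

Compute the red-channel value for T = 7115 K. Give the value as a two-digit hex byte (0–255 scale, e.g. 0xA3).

0xEF

t = 7115/100 = 71.15; the t > 66 branch applies.
R = 329.7·(71.15 − 60)^(-0.1332) = 329.7·11.15^(-0.1332) = 329.7·0.72528 = 239.123.
Rounded: 239; in hex, 0xEF.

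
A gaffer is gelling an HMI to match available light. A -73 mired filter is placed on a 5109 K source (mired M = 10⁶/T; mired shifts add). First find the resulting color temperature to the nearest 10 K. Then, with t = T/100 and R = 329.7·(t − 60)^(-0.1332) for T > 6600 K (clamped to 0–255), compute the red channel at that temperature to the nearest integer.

M_in = 10⁶/5109 = 195.73; M_out = 195.73 + (-73) = 122.73.
T_out = 10⁶/122.73 = 8147.8 K → 8150 K; t = 81.5.
R = 329.7·(81.5 − 60)^(-0.1332) = 329.7·21.5^(-0.1332) = 329.7·0.66454 = 219.098.
Rounded: 219.

219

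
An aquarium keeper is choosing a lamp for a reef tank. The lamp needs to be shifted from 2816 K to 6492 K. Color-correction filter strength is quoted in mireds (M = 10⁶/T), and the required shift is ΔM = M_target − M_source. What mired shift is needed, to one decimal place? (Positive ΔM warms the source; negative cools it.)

M_source = 10⁶/2816 = 355.114; M_target = 10⁶/6492 = 154.036.
ΔM = 154.036 − 355.114 = -201.078 → -201.1 mireds, a cooling shift.

-201.1 mireds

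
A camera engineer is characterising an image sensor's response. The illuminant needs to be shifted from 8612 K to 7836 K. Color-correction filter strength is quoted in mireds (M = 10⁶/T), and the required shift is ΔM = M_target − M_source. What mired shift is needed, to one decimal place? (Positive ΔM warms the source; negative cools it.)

+11.5 mireds

M_source = 10⁶/8612 = 116.117; M_target = 10⁶/7836 = 127.616.
ΔM = 127.616 − 116.117 = 11.499 → +11.5 mireds, a warming shift.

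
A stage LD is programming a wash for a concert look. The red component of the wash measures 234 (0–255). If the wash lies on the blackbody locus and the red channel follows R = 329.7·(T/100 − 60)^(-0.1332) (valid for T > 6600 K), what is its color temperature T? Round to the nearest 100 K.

7300 K

(t − 60)^(-0.1332) = 234/329.7 = 0.70974.
t − 60 = 0.70974^(1/-0.1332) = 0.70974^(-7.508) = 13.119, so t = 73.119.
T = 100·t = 7312 K → 7300 K to the nearest 100 K.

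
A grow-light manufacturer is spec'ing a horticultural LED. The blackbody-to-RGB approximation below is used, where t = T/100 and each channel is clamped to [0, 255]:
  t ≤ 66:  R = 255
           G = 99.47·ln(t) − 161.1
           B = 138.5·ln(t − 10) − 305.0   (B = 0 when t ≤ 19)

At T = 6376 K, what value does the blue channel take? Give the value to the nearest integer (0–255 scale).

t = 6376/100 = 63.76; the t ≤ 66 branch applies.
B = 138.5·ln(63.76 − 10) − 305.0 = 138.5·ln 53.76 − 305.0 = 138.5·3.9845 − 305.0 = 246.857.
Rounded: 247.

247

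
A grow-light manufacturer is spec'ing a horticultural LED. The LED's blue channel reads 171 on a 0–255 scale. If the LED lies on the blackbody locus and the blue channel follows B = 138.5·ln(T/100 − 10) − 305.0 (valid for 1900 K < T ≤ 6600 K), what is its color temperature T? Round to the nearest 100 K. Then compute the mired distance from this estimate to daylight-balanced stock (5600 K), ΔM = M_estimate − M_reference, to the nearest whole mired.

ln(t − 10) = (171 + 305.0) / 138.5 = 3.4368.
t − 10 = e^3.4368 = 31.088, so t = 41.088.
T = 100·t = 4109 K → 4100 K to the nearest 100 K.
M_estimate = 10⁶/4100 = 243.90; M_reference = 10⁶/5600 = 178.57.
ΔM = 243.90 − 178.57 = 65.33 → +65 mireds.

+65 mireds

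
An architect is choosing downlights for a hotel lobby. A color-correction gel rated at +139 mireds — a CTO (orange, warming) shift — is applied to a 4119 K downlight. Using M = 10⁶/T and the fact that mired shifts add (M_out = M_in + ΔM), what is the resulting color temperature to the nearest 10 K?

2620 K

M_in = 10⁶/4119 = 242.78 mireds.
M_out = 242.78 + (+139) = 381.78 mireds.
T_out = 10⁶/381.78 = 2619.3 K → 2620 K.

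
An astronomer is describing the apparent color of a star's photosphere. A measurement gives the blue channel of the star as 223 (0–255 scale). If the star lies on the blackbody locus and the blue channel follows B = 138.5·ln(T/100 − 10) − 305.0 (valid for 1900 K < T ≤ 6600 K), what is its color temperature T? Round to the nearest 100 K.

ln(t − 10) = (223 + 305.0) / 138.5 = 3.8123.
t − 10 = e^3.8123 = 45.253, so t = 55.253.
T = 100·t = 5525 K → 5500 K to the nearest 100 K.

5500 K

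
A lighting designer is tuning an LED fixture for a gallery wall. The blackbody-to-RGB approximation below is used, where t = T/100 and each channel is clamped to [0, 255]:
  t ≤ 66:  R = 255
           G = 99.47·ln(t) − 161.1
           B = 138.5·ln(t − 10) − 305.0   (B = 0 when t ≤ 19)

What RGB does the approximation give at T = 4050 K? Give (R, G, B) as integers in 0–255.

t = 4050/100 = 40.5; the t ≤ 66 branch applies.
R = 255 by definition for t ≤ 66.
G = 99.47·ln 40.5 − 161.1 = 99.47·3.7013 − 161.1 = 207.069.
B = 138.5·ln(40.5 − 10) − 305.0 = 138.5·ln 30.5 − 305.0 = 138.5·3.4177 − 305.0 = 168.355.
Rounded: (255, 207, 168).

(255, 207, 168)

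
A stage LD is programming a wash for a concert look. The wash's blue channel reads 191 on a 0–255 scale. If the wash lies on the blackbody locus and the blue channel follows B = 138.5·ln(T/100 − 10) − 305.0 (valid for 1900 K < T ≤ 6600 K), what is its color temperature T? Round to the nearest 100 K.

ln(t − 10) = (191 + 305.0) / 138.5 = 3.5812.
t − 10 = e^3.5812 = 35.918, so t = 45.918.
T = 100·t = 4592 K → 4600 K to the nearest 100 K.

4600 K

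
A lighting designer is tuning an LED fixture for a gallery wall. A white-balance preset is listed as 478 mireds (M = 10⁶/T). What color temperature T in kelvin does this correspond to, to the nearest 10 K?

T = 10⁶ / 478 = 2092.05 K → 2090 K.

2090 K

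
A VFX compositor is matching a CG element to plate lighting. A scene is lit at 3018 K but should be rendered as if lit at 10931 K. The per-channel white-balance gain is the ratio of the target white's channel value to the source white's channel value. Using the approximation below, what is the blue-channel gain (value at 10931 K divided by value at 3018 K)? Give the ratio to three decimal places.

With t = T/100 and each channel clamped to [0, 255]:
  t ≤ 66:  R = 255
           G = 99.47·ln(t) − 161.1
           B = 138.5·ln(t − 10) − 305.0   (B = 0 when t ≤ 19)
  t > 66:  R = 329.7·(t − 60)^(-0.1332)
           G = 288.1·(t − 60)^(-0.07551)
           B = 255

At 3018 K (t = 30.18):
  B = 138.5·ln(30.18 − 10) − 305.0 = 138.5·ln 20.18 − 305.0 = 138.5·3.0047 − 305.0 = 111.150.
At 10931 K (t = 109.31):
  B = 255 by definition for t > 66.
Gain = 255.000 / 111.150 = 2.2942 → 2.294.

2.294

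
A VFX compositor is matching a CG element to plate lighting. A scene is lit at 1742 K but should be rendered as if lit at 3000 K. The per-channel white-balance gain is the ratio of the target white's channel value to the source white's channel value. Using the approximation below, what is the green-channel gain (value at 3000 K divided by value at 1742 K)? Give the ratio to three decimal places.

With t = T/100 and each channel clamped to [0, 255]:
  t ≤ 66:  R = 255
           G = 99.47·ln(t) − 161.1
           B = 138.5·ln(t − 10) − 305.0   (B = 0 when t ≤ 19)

At 1742 K (t = 17.42):
  G = 99.47·ln 17.42 − 161.1 = 99.47·2.8576 − 161.1 = 123.147.
At 3000 K (t = 30):
  G = 99.47·ln 30 − 161.1 = 99.47·3.4012 − 161.1 = 177.217.
Gain = 177.217 / 123.147 = 1.4391 → 1.439.

1.439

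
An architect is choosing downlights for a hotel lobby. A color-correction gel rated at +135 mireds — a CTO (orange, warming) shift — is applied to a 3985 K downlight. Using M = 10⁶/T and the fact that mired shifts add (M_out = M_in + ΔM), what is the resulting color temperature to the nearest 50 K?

M_in = 10⁶/3985 = 250.94 mireds.
M_out = 250.94 + (+135) = 385.94 mireds.
T_out = 10⁶/385.94 = 2591.1 K → 2600 K.

2600 K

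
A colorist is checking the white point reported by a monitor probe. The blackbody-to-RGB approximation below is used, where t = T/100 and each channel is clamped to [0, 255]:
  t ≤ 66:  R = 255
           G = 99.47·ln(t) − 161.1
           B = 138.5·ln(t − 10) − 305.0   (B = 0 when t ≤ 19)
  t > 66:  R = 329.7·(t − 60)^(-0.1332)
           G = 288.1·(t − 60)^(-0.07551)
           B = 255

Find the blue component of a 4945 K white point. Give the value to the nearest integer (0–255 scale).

t = 4945/100 = 49.45; the t ≤ 66 branch applies.
B = 138.5·ln(49.45 − 10) − 305.0 = 138.5·ln 39.45 − 305.0 = 138.5·3.6750 − 305.0 = 203.992.
Rounded: 204.

204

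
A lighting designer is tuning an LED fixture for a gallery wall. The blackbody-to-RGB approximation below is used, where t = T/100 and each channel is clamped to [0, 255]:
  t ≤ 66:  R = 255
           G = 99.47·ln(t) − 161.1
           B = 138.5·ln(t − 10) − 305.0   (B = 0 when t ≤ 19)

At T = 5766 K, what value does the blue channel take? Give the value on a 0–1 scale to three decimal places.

t = 5766/100 = 57.66; the t ≤ 66 branch applies.
B = 138.5·ln(57.66 − 10) − 305.0 = 138.5·ln 47.66 − 305.0 = 138.5·3.8641 − 305.0 = 230.177.
On a 0–1 scale: 230.177/255 = 0.9027 → 0.903.

0.903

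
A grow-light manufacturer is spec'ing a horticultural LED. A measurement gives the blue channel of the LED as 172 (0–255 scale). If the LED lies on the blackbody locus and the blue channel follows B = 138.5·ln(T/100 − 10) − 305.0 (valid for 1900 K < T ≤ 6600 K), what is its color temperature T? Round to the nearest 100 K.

4100 K

ln(t − 10) = (172 + 305.0) / 138.5 = 3.4440.
t − 10 = e^3.4440 = 31.313, so t = 41.313.
T = 100·t = 4131 K → 4100 K to the nearest 100 K.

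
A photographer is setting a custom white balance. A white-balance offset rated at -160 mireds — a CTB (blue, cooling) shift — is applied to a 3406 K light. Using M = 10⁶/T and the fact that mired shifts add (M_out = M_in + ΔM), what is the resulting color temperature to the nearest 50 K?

7500 K

M_in = 10⁶/3406 = 293.60 mireds.
M_out = 293.60 + (-160) = 133.60 mireds.
T_out = 10⁶/133.60 = 7485.1 K → 7500 K.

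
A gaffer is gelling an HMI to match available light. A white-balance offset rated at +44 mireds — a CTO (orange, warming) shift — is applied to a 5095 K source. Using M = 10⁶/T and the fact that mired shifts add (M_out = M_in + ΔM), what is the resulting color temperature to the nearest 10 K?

M_in = 10⁶/5095 = 196.27 mireds.
M_out = 196.27 + (+44) = 240.27 mireds.
T_out = 10⁶/240.27 = 4162.0 K → 4160 K.

4160 K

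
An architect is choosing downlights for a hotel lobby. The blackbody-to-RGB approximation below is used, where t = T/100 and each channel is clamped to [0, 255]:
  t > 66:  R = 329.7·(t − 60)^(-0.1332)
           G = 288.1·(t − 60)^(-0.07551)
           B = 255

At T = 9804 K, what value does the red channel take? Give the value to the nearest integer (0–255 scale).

203

t = 9804/100 = 98.04; the t > 66 branch applies.
R = 329.7·(98.04 − 60)^(-0.1332) = 329.7·38.04^(-0.1332) = 329.7·0.61590 = 203.063.
Rounded: 203.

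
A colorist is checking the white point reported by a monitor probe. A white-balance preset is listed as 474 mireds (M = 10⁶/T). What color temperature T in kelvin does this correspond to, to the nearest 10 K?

2110 K

T = 10⁶ / 474 = 2109.70 K → 2110 K.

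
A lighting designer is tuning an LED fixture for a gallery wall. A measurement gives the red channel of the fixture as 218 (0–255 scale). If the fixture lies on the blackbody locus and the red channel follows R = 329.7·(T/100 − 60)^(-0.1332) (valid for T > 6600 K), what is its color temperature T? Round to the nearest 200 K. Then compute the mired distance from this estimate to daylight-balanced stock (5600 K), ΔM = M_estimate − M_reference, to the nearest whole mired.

(t − 60)^(-0.1332) = 218/329.7 = 0.66121.
t − 60 = 0.66121^(1/-0.1332) = 0.66121^(-7.508) = 22.326, so t = 82.326.
T = 100·t = 8233 K → 8200 K to the nearest 200 K.
M_estimate = 10⁶/8200 = 121.95; M_reference = 10⁶/5600 = 178.57.
ΔM = 121.95 − 178.57 = -56.62 → -57 mireds.

-57 mireds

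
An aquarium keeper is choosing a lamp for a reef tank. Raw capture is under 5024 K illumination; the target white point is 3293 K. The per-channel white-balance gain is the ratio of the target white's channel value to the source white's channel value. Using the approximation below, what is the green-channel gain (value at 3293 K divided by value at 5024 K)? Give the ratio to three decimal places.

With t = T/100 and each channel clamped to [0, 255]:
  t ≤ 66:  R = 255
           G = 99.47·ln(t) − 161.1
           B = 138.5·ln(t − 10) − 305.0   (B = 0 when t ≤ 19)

At 5024 K (t = 50.24):
  G = 99.47·ln 50.24 − 161.1 = 99.47·3.9168 − 161.1 = 228.505.
At 3293 K (t = 32.93):
  G = 99.47·ln 32.93 − 161.1 = 99.47·3.4944 − 161.1 = 186.486.
Gain = 186.486 / 228.505 = 0.8161 → 0.816.

0.816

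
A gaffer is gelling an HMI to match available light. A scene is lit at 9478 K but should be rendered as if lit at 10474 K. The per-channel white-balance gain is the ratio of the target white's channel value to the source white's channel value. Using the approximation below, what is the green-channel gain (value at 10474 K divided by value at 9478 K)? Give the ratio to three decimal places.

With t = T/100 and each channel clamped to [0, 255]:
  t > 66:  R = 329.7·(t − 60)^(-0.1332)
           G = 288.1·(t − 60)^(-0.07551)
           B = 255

0.981

At 9478 K (t = 94.78):
  G = 288.1·(94.78 − 60)^(-0.07551) = 288.1·34.78^(-0.07551) = 288.1·0.76492 = 220.373.
At 10474 K (t = 104.74):
  G = 288.1·(104.74 − 60)^(-0.07551) = 288.1·44.74^(-0.07551) = 288.1·0.75051 = 216.222.
Gain = 216.222 / 220.373 = 0.9812 → 0.981.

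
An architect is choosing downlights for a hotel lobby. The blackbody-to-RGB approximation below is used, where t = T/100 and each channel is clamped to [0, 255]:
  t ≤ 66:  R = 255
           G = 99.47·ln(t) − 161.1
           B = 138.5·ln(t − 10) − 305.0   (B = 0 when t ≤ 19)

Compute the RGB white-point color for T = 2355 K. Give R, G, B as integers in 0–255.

R=255, G=153, B=56

t = 2355/100 = 23.55; the t ≤ 66 branch applies.
R = 255 by definition for t ≤ 66.
G = 99.47·ln 23.55 − 161.1 = 99.47·3.1591 − 161.1 = 153.138.
B = 138.5·ln(23.55 − 10) − 305.0 = 138.5·ln 13.55 − 305.0 = 138.5·2.6064 − 305.0 = 55.985.
Rounded: (255, 153, 56).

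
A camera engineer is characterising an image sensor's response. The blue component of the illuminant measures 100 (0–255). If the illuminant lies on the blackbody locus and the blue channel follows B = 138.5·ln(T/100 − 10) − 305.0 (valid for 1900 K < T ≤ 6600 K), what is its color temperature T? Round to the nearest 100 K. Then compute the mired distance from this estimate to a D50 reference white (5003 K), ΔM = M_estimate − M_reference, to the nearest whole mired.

+145 mireds

ln(t − 10) = (100 + 305.0) / 138.5 = 2.9242.
t − 10 = e^2.9242 = 18.619, so t = 28.619.
T = 100·t = 2862 K → 2900 K to the nearest 100 K.
M_estimate = 10⁶/2900 = 344.83; M_reference = 10⁶/5003 = 199.88.
ΔM = 344.83 − 199.88 = 144.95 → +145 mireds.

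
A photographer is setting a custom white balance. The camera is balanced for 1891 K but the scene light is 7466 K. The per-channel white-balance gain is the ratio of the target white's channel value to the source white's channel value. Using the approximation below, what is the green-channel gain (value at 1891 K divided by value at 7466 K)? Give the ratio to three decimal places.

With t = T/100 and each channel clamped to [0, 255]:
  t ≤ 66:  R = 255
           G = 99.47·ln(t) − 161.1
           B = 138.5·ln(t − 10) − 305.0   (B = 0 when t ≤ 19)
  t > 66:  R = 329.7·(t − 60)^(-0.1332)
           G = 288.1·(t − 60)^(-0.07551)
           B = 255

At 7466 K (t = 74.66):
  G = 288.1·(74.66 − 60)^(-0.07551) = 288.1·14.66^(-0.07551) = 288.1·0.81648 = 235.228.
At 1891 K (t = 18.91):
  G = 99.47·ln 18.91 − 161.1 = 99.47·2.9397 − 161.1 = 131.311.
Gain = 131.311 / 235.228 = 0.5582 → 0.558.

0.558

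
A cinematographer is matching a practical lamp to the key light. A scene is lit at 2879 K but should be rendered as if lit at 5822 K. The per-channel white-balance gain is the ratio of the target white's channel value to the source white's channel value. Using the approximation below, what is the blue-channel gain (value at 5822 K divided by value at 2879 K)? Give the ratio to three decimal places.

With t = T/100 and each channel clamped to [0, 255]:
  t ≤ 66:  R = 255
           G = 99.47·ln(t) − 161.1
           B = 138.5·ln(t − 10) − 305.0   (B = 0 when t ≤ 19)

At 2879 K (t = 28.79):
  B = 138.5·ln(28.79 − 10) − 305.0 = 138.5·ln 18.79 − 305.0 = 138.5·2.9333 − 305.0 = 101.265.
At 5822 K (t = 58.22):
  B = 138.5·ln(58.22 − 10) − 305.0 = 138.5·ln 48.22 − 305.0 = 138.5·3.8758 − 305.0 = 231.795.
Gain = 231.795 / 101.265 = 2.2890 → 2.289.

2.289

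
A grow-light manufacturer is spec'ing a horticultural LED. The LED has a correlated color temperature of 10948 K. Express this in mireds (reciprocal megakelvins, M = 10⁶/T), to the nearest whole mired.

91 mireds

M = 10⁶ / 10948 = 91.341 → 91 mireds.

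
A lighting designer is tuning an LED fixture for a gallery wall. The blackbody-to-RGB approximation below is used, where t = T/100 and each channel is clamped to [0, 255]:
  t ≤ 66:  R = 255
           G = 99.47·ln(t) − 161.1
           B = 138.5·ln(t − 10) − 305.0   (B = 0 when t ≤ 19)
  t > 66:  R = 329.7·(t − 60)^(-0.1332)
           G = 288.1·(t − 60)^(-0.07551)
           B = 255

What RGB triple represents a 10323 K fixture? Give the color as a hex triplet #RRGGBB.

#C8D9FF

t = 10323/100 = 103.23; the t > 66 branch applies.
R = 329.7·(103.23 − 60)^(-0.1332) = 329.7·43.23^(-0.1332) = 329.7·0.60550 = 199.633.
G = 288.1·(103.23 − 60)^(-0.07551) = 288.1·43.23^(-0.07551) = 288.1·0.75246 = 216.783.
B = 255 by definition for t > 66.
Rounded: (200, 217, 255).
In hex: #C8D9FF.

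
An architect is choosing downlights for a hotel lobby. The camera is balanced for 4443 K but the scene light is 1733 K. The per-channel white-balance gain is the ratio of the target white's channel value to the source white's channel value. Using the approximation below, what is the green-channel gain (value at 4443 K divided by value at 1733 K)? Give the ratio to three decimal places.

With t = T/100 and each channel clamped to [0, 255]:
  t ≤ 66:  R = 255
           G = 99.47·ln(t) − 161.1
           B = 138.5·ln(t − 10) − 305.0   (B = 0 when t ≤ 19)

At 1733 K (t = 17.33):
  G = 99.47·ln 17.33 − 161.1 = 99.47·2.8524 − 161.1 = 122.632.
At 4443 K (t = 44.43):
  G = 99.47·ln 44.43 − 161.1 = 99.47·3.7939 − 161.1 = 216.281.
Gain = 216.281 / 122.632 = 1.7637 → 1.764.

1.764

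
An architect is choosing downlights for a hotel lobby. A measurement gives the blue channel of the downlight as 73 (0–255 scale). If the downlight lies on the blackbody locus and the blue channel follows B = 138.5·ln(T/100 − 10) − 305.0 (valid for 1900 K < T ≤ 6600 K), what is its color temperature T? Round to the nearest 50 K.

2550 K

ln(t − 10) = (73 + 305.0) / 138.5 = 2.7292.
t − 10 = e^2.7292 = 15.321, so t = 25.321.
T = 100·t = 2532 K → 2550 K to the nearest 50 K.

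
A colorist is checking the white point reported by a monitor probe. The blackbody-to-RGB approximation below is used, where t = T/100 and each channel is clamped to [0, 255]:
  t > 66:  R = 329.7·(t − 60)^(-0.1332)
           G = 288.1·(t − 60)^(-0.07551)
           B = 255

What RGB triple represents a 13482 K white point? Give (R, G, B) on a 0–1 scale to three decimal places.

t = 13482/100 = 134.82; the t > 66 branch applies.
R = 329.7·(134.82 − 60)^(-0.1332) = 329.7·74.82^(-0.1332) = 329.7·0.56283 = 185.567.
G = 288.1·(134.82 − 60)^(-0.07551) = 288.1·74.82^(-0.07551) = 288.1·0.72193 = 207.987.
B = 255 by definition for t > 66.
Dividing each by 255: (0.7277, 0.8156, 1.0000) → (0.728, 0.816, 1.000).

(0.728, 0.816, 1.000)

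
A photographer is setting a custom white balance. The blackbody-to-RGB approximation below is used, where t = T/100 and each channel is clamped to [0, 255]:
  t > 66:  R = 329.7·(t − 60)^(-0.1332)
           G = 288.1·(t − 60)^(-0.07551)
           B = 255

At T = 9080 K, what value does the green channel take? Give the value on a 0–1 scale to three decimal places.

0.872

t = 9080/100 = 90.8; the t > 66 branch applies.
G = 288.1·(90.8 − 60)^(-0.07551) = 288.1·30.8^(-0.07551) = 288.1·0.77197 = 222.404.
On a 0–1 scale: 222.404/255 = 0.8722 → 0.872.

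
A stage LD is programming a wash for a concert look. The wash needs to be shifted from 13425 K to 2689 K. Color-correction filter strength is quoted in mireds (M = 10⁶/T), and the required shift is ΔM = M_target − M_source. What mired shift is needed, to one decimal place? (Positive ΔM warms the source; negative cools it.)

+297.4 mireds

M_source = 10⁶/13425 = 74.488; M_target = 10⁶/2689 = 371.885.
ΔM = 371.885 − 74.488 = 297.398 → +297.4 mireds, a warming shift.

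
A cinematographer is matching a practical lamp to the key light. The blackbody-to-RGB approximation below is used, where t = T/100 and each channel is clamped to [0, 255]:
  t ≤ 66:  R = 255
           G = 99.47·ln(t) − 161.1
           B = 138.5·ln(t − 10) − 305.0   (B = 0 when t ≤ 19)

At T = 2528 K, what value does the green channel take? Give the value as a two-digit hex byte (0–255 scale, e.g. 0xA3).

0xA0

t = 2528/100 = 25.28; the t ≤ 66 branch applies.
G = 99.47·ln 25.28 − 161.1 = 99.47·3.2300 − 161.1 = 160.189.
Rounded: 160; in hex, 0xA0.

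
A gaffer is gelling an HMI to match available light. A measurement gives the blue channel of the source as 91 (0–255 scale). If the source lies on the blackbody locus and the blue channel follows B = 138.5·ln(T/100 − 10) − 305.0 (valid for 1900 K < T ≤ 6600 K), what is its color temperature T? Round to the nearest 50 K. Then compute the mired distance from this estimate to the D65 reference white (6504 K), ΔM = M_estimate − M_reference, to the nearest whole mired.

+210 mireds

ln(t − 10) = (91 + 305.0) / 138.5 = 2.8592.
t − 10 = e^2.8592 = 17.448, so t = 27.448.
T = 100·t = 2745 K → 2750 K to the nearest 50 K.
M_estimate = 10⁶/2750 = 363.64; M_reference = 10⁶/6504 = 153.75.
ΔM = 363.64 − 153.75 = 209.88 → +210 mireds.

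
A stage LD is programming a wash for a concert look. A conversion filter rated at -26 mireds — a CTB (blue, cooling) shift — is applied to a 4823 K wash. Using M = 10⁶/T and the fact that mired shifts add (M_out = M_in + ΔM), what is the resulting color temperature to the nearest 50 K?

M_in = 10⁶/4823 = 207.34 mireds.
M_out = 207.34 + (-26) = 181.34 mireds.
T_out = 10⁶/181.34 = 5514.5 K → 5500 K.

5500 K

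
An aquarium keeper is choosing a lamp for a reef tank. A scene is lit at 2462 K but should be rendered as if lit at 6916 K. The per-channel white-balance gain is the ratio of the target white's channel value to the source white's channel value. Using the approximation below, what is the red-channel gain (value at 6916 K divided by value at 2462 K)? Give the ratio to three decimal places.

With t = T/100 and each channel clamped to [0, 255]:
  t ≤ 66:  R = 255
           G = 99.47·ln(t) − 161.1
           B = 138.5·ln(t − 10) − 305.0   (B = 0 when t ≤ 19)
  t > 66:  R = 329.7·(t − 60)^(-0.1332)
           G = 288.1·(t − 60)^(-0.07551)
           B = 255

0.963

At 2462 K (t = 24.62):
  R = 255 by definition for t ≤ 66.
At 6916 K (t = 69.16):
  R = 329.7·(69.16 − 60)^(-0.1332) = 329.7·9.16^(-0.1332) = 329.7·0.74452 = 245.468.
Gain = 245.468 / 255.000 = 0.9626 → 0.963.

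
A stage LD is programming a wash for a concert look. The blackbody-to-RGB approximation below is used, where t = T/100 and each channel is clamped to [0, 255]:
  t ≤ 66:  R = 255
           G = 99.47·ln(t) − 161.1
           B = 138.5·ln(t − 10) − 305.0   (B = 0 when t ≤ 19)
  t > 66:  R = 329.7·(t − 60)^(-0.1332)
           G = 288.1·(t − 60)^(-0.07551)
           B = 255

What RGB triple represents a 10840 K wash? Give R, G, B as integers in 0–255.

R=197, G=215, B=255

t = 10840/100 = 108.4; the t > 66 branch applies.
R = 329.7·(108.4 − 60)^(-0.1332) = 329.7·48.4^(-0.1332) = 329.7·0.59646 = 196.652.
G = 288.1·(108.4 − 60)^(-0.07551) = 288.1·48.4^(-0.07551) = 288.1·0.74607 = 214.942.
B = 255 by definition for t > 66.
Rounded: (197, 215, 255).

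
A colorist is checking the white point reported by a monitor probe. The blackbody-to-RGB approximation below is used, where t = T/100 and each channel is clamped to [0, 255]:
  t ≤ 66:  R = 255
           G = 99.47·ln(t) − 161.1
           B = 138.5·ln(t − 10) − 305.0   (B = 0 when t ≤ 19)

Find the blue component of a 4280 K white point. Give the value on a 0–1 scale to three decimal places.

0.700

t = 4280/100 = 42.8; the t ≤ 66 branch applies.
B = 138.5·ln(42.8 − 10) − 305.0 = 138.5·ln 32.8 − 305.0 = 138.5·3.4904 − 305.0 = 178.424.
On a 0–1 scale: 178.424/255 = 0.6997 → 0.700.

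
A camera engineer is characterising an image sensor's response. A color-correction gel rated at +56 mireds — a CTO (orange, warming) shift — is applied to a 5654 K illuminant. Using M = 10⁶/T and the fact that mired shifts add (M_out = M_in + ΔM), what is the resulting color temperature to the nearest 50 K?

4300 K

M_in = 10⁶/5654 = 176.87 mireds.
M_out = 176.87 + (+56) = 232.87 mireds.
T_out = 10⁶/232.87 = 4294.3 K → 4300 K.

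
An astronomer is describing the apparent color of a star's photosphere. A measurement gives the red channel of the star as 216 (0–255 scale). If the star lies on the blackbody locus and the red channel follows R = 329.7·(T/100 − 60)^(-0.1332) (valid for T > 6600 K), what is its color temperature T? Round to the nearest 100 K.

8400 K

(t − 60)^(-0.1332) = 216/329.7 = 0.65514.
t − 60 = 0.65514^(1/-0.1332) = 0.65514^(-7.508) = 23.926, so t = 83.926.
T = 100·t = 8393 K → 8400 K to the nearest 100 K.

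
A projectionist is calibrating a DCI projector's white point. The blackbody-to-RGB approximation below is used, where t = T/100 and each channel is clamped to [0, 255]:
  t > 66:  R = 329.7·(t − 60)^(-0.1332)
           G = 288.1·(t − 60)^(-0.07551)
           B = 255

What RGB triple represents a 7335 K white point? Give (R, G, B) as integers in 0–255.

(233, 237, 255)

t = 7335/100 = 73.35; the t > 66 branch applies.
R = 329.7·(73.35 − 60)^(-0.1332) = 329.7·13.35^(-0.1332) = 329.7·0.70809 = 233.456.
G = 288.1·(73.35 − 60)^(-0.07551) = 288.1·13.35^(-0.07551) = 288.1·0.82227 = 236.896.
B = 255 by definition for t > 66.
Rounded: (233, 237, 255).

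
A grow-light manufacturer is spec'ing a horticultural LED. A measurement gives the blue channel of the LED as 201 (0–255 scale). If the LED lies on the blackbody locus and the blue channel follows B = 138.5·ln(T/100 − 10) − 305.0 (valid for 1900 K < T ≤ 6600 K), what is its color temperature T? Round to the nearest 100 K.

ln(t − 10) = (201 + 305.0) / 138.5 = 3.6534.
t − 10 = e^3.6534 = 38.607, so t = 48.607.
T = 100·t = 4861 K → 4900 K to the nearest 100 K.

4900 K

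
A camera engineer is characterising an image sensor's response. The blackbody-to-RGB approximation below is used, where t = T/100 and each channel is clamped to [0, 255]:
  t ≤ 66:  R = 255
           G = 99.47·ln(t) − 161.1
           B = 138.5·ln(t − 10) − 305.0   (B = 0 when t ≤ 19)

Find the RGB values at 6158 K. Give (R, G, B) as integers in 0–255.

t = 6158/100 = 61.58; the t ≤ 66 branch applies.
R = 255 by definition for t ≤ 66.
G = 99.47·ln 61.58 − 161.1 = 99.47·4.1203 − 161.1 = 248.750.
B = 138.5·ln(61.58 − 10) − 305.0 = 138.5·ln 51.58 − 305.0 = 138.5·3.9431 − 305.0 = 241.124.
Rounded: (255, 249, 241).

(255, 249, 241)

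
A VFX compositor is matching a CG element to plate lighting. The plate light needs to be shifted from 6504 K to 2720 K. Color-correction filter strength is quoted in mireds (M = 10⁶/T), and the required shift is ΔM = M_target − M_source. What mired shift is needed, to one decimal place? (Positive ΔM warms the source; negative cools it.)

M_source = 10⁶/6504 = 153.752; M_target = 10⁶/2720 = 367.647.
ΔM = 367.647 − 153.752 = 213.896 → +213.9 mireds, a warming shift.

+213.9 mireds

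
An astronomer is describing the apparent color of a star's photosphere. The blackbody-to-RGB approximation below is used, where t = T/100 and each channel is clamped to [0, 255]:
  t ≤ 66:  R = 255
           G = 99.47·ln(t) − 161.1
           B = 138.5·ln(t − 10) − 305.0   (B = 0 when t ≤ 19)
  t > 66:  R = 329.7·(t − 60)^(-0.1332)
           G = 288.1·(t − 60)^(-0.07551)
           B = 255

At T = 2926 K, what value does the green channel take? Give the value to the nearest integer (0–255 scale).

t = 2926/100 = 29.26; the t ≤ 66 branch applies.
G = 99.47·ln 29.26 − 161.1 = 99.47·3.3762 − 161.1 = 174.733.
Rounded: 175.

175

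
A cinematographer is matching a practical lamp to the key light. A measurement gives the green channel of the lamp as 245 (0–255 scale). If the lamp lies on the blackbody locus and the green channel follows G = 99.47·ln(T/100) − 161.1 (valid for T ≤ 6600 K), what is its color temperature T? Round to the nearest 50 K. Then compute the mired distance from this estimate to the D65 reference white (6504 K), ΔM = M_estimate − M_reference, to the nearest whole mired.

+14 mireds

ln t = (245 + 161.1) / 99.47 = 4.0826.
t = e^4.0826 = 59.302.
T = 100·t = 5930 K → 5950 K to the nearest 50 K.
M_estimate = 10⁶/5950 = 168.07; M_reference = 10⁶/6504 = 153.75.
ΔM = 168.07 − 153.75 = 14.32 → +14 mireds.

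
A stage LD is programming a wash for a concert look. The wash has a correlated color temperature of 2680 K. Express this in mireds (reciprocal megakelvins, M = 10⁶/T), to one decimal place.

M = 10⁶ / 2680 = 373.134 → 373.1 mireds.

373.1 mireds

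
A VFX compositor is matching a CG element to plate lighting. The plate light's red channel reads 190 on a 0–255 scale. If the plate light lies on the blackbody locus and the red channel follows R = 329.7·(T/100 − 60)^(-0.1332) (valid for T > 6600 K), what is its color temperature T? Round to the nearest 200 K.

(t − 60)^(-0.1332) = 190/329.7 = 0.57628.
t − 60 = 0.57628^(1/-0.1332) = 0.57628^(-7.508) = 62.667, so t = 122.667.
T = 100·t = 12267 K → 12200 K to the nearest 200 K.

12200 K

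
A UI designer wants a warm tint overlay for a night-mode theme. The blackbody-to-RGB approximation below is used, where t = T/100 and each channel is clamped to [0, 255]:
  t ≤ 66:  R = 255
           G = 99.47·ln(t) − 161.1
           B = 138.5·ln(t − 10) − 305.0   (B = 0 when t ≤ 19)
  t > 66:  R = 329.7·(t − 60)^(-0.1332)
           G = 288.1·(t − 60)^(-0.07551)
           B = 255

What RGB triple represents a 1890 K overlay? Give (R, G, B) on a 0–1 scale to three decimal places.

(1.000, 0.515, 0.000)

t = 1890/100 = 18.9; the t ≤ 66 branch applies.
R = 255 by definition for t ≤ 66.
G = 99.47·ln 18.9 − 161.1 = 99.47·2.9392 − 161.1 = 131.258.
t = 18.9 ≤ 19, so B = 0.
Dividing each by 255: (1.0000, 0.5147, 0.0000) → (1.000, 0.515, 0.000).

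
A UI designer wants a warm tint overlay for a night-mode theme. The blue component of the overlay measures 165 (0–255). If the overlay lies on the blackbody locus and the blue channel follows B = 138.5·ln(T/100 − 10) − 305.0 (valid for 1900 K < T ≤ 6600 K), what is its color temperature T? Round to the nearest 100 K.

ln(t − 10) = (165 + 305.0) / 138.5 = 3.3935.
t − 10 = e^3.3935 = 29.770, so t = 39.770.
T = 100·t = 3977 K → 4000 K to the nearest 100 K.

4000 K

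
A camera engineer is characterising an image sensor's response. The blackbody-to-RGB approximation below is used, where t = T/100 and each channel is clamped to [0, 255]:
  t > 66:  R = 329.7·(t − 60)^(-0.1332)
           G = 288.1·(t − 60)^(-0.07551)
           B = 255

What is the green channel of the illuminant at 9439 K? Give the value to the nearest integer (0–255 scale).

221

t = 9439/100 = 94.39; the t > 66 branch applies.
G = 288.1·(94.39 − 60)^(-0.07551) = 288.1·34.39^(-0.07551) = 288.1·0.76557 = 220.560.
Rounded: 221.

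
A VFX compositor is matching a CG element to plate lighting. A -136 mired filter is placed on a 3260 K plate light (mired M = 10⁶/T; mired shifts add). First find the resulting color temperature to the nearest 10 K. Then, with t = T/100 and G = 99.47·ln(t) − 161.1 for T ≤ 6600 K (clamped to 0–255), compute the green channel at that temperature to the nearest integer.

244

M_in = 10⁶/3260 = 306.75; M_out = 306.75 + (-136) = 170.75.
T_out = 10⁶/170.75 = 5856.6 K → 5860 K; t = 58.6.
G = 99.47·ln 58.6 − 161.1 = 99.47·4.0707 − 161.1 = 243.816.
Rounded: 244.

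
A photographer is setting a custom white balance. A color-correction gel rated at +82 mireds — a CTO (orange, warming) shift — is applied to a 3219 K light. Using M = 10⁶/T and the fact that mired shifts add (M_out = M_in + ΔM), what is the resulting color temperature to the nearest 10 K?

2550 K

M_in = 10⁶/3219 = 310.66 mireds.
M_out = 310.66 + (+82) = 392.66 mireds.
T_out = 10⁶/392.66 = 2546.8 K → 2550 K.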